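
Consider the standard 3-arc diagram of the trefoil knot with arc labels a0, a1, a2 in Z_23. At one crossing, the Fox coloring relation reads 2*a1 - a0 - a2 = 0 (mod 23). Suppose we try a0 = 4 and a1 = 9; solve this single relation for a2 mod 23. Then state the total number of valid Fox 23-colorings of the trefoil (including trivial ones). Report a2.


Step 1: Apply the given crossing relation 2*a1 - a0 - a2 = 0 (mod 23).
  a2 = 2*a1 - a0 mod 23
  a2 = 2*9 - 4 mod 23
  a2 = 18 - 4 mod 23
  a2 = 14 mod 23 = 14
Step 2: The trefoil has determinant 3.
  Number of Fox p-colorings (p prime) is p^2 if p = 3, else p.
  Since 23 does not divide 3, only trivial (constant) colorings exist.
  (So the trial a0 = 4, a1 = 9 with a0 != a1 does NOT extend to a valid coloring of the whole trefoil: the other two crossing relations require 3*(a1 - a0) = 0 (mod 23), which fails.)
  Total colorings = 23
Step 3: a2 = 14, total Fox 23-colorings = 23

14


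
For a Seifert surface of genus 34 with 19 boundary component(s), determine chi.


chi = 2 - 2g - b
= 2 - 2*34 - 19
= 2 - 68 - 19 = -85

-85


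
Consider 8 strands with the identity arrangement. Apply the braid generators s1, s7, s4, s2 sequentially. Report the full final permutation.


Starting with identity [1, 2, 3, 4, 5, 6, 7, 8].
Apply generators in sequence:
  After s1: [2, 1, 3, 4, 5, 6, 7, 8]
  After s7: [2, 1, 3, 4, 5, 6, 8, 7]
  After s4: [2, 1, 3, 5, 4, 6, 8, 7]
  After s2: [2, 3, 1, 5, 4, 6, 8, 7]
Final permutation: [2, 3, 1, 5, 4, 6, 8, 7]

[2, 3, 1, 5, 4, 6, 8, 7]


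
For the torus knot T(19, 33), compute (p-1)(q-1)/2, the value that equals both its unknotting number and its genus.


For a torus knot T(p,q), both the unknotting number and genus equal (p-1)(q-1)/2.
= (19-1)(33-1)/2
= 18*32/2
= 576/2 = 288

288


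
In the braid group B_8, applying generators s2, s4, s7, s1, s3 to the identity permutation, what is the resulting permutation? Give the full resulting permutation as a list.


Starting with identity [1, 2, 3, 4, 5, 6, 7, 8].
Apply generators in sequence:
  After s2: [1, 3, 2, 4, 5, 6, 7, 8]
  After s4: [1, 3, 2, 5, 4, 6, 7, 8]
  After s7: [1, 3, 2, 5, 4, 6, 8, 7]
  After s1: [3, 1, 2, 5, 4, 6, 8, 7]
  After s3: [3, 1, 5, 2, 4, 6, 8, 7]
Final permutation: [3, 1, 5, 2, 4, 6, 8, 7]

[3, 1, 5, 2, 4, 6, 8, 7]


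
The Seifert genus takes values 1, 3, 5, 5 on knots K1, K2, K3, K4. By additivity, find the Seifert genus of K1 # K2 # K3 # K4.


The Seifert genus is additive under connected sum.
Seifert genus(K1 # K2 # K3 # K4) = (1) + (3) + (5) + (5)
= 14

14


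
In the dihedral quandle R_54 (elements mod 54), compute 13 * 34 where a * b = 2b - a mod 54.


13 * 34 = 2*34 - 13 mod 54
= 68 - 13 mod 54
= 55 mod 54 = 1

1


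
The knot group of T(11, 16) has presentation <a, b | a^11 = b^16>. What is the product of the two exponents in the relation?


The relation is a^11 = b^16.
Product of exponents = 11 * 16
= 176

176


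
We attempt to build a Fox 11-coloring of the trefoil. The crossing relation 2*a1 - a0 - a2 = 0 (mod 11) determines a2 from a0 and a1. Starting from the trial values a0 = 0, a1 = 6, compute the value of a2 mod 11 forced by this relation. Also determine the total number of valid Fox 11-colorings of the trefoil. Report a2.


Step 1: Apply the given crossing relation 2*a1 - a0 - a2 = 0 (mod 11).
  a2 = 2*a1 - a0 mod 11
  a2 = 2*6 - 0 mod 11
  a2 = 12 - 0 mod 11
  a2 = 12 mod 11 = 1
Step 2: The trefoil has determinant 3.
  Number of Fox p-colorings (p prime) is p^2 if p = 3, else p.
  Since 11 does not divide 3, only trivial (constant) colorings exist.
  (So the trial a0 = 0, a1 = 6 with a0 != a1 does NOT extend to a valid coloring of the whole trefoil: the other two crossing relations require 3*(a1 - a0) = 0 (mod 11), which fails.)
  Total colorings = 11
Step 3: a2 = 1, total Fox 11-colorings = 11

1


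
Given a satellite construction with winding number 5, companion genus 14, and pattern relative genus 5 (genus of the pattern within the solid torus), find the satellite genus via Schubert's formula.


Schubert: g(satellite) = g_rel(pattern) + |winding| * g(companion),
where g_rel(pattern) is the genus of the pattern relative to the solid torus.
= 5 + 5 * 14
= 5 + 70 = 75

75


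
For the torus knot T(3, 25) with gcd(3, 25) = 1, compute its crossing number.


For a torus knot T(p, q) with gcd(p,q)=1,
the crossing number is min(p*(q-1), q*(p-1)).
p*(q-1) = 3*24 = 72
q*(p-1) = 25*2 = 50
min(72, 50) = 50

50


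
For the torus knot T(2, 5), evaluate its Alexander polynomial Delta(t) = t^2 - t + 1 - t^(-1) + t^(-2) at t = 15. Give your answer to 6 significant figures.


Substituting t = 15 into Delta(t) = t^2 - t + 1 - t^(-1) + t^(-2):
Term values: (225) + (-15) + (1) + (-0.0666667) + (0.00444444)
Sum = 210.9377778
Rounded to 6 significant figures: 210.938

210.938


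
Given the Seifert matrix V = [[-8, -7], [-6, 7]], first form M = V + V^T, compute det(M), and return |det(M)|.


Step 1: Form V + V^T where V = [[-8, -7], [-6, 7]]
  V^T = [[-8, -6], [-7, 7]]
  V + V^T = [[-16, -13], [-13, 14]]
Step 2: det(V + V^T) = (-16)*14 - (-13)*(-13)
  = -224 - 169 = -393
Step 3: Knot determinant = |det(V + V^T)| = |-393| = 393

393


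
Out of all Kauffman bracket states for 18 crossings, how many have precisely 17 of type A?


We choose which 17 of 18 crossings get A-smoothings.
C(18, 17) = 18! / (17! * 1!)
= 18

18


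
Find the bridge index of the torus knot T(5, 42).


The bridge number of T(p,q) is min(p,q).
min(5, 42) = 5

5


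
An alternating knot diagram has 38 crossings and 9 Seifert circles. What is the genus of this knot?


For alternating knots, g = (c - s + 1)/2.
= (38 - 9 + 1)/2
= 30/2 = 15

15


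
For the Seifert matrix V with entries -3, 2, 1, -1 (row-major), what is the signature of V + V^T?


Step 1: V + V^T = [[-6, 3], [3, -2]]
Step 2: trace = -8, det = 3
Step 3: Discriminant = (-8)^2 - 4*3 = 52
Step 4: Eigenvalues: -0.394449, -7.60555
Step 5: Signature = (# positive eigenvalues) - (# negative eigenvalues) = -2

-2


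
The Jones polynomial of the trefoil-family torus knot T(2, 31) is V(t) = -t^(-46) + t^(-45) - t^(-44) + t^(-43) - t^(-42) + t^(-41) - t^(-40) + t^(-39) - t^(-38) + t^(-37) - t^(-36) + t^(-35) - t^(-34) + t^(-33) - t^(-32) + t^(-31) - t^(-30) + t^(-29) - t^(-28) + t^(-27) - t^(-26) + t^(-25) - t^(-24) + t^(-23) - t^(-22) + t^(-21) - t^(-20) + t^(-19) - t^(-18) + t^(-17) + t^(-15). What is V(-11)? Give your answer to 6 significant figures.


Substituting t = -11 into V(t) = -t^(-46) + t^(-45) - t^(-44) + t^(-43) - t^(-42) + t^(-41) - t^(-40) + t^(-39) - t^(-38) + t^(-37) - t^(-36) + t^(-35) - t^(-34) + t^(-33) - t^(-32) + t^(-31) - t^(-30) + t^(-29) - t^(-28) + t^(-27) - t^(-26) + t^(-25) - t^(-24) + t^(-23) - t^(-22) + t^(-21) - t^(-20) + t^(-19) - t^(-18) + t^(-17) + t^(-15):
  (-)t^(-46) = -1.2472e-48
  (+)t^(-45) = -1.37192e-47
  (-)t^(-44) = -1.50911e-46
  (+)t^(-43) = -1.66002e-45
  (-)t^(-42) = -1.82603e-44
  (+)t^(-41) = -2.00863e-43
  (-)t^(-40) = -2.20949e-42
  (+)t^(-39) = -2.43044e-41
  (-)t^(-38) = -2.67349e-40
  (+)t^(-37) = -2.94083e-39
  (-)t^(-36) = -3.23492e-38
  (+)t^(-35) = -3.55841e-37
  (-)t^(-34) = -3.91425e-36
  (+)t^(-33) = -4.30568e-35
  (-)t^(-32) = -4.73624e-34
  (+)t^(-31) = -5.20987e-33
  (-)t^(-30) = -5.73086e-32
  (+)t^(-29) = -6.30394e-31
  (-)t^(-28) = -6.93433e-30
  (+)t^(-27) = -7.62777e-29
  (-)t^(-26) = -8.39055e-28
  (+)t^(-25) = -9.2296e-27
  (-)t^(-24) = -1.01526e-25
  (+)t^(-23) = -1.11678e-24
  (-)t^(-22) = -1.22846e-23
  (+)t^(-21) = -1.35131e-22
  (-)t^(-20) = -1.48644e-21
  (+)t^(-19) = -1.63508e-20
  (-)t^(-18) = -1.79859e-19
  (+)t^(-17) = -1.97845e-18
  (+)t^(-15) = -2.39392e-16
Sum = (-1.2472e-48) + (-1.37192e-47) + (-1.50911e-46) + (-1.66002e-45) + (-1.82603e-44) + (-2.00863e-43) + (-2.20949e-42) + (-2.43044e-41) + (-2.67349e-40) + (-2.94083e-39) + (-3.23492e-38) + (-3.55841e-37) + (-3.91425e-36) + (-4.30568e-35) + (-4.73624e-34) + (-5.20987e-33) + (-5.73086e-32) + (-6.30394e-31) + (-6.93433e-30) + (-7.62777e-29) + (-8.39055e-28) + (-9.2296e-27) + (-1.01526e-25) + (-1.11678e-24) + (-1.22846e-23) + (-1.35131e-22) + (-1.48644e-21) + (-1.63508e-20) + (-1.79859e-19) + (-1.97845e-18) + (-2.39392e-16)
= -2.415683407e-16
Rounded to 6 significant figures: -2.41568e-16

-2.41568e-16


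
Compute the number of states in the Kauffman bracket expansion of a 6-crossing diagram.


Each crossing contributes 2 choices (A-smoothing or B-smoothing).
Total states = 2^6 = 64

64


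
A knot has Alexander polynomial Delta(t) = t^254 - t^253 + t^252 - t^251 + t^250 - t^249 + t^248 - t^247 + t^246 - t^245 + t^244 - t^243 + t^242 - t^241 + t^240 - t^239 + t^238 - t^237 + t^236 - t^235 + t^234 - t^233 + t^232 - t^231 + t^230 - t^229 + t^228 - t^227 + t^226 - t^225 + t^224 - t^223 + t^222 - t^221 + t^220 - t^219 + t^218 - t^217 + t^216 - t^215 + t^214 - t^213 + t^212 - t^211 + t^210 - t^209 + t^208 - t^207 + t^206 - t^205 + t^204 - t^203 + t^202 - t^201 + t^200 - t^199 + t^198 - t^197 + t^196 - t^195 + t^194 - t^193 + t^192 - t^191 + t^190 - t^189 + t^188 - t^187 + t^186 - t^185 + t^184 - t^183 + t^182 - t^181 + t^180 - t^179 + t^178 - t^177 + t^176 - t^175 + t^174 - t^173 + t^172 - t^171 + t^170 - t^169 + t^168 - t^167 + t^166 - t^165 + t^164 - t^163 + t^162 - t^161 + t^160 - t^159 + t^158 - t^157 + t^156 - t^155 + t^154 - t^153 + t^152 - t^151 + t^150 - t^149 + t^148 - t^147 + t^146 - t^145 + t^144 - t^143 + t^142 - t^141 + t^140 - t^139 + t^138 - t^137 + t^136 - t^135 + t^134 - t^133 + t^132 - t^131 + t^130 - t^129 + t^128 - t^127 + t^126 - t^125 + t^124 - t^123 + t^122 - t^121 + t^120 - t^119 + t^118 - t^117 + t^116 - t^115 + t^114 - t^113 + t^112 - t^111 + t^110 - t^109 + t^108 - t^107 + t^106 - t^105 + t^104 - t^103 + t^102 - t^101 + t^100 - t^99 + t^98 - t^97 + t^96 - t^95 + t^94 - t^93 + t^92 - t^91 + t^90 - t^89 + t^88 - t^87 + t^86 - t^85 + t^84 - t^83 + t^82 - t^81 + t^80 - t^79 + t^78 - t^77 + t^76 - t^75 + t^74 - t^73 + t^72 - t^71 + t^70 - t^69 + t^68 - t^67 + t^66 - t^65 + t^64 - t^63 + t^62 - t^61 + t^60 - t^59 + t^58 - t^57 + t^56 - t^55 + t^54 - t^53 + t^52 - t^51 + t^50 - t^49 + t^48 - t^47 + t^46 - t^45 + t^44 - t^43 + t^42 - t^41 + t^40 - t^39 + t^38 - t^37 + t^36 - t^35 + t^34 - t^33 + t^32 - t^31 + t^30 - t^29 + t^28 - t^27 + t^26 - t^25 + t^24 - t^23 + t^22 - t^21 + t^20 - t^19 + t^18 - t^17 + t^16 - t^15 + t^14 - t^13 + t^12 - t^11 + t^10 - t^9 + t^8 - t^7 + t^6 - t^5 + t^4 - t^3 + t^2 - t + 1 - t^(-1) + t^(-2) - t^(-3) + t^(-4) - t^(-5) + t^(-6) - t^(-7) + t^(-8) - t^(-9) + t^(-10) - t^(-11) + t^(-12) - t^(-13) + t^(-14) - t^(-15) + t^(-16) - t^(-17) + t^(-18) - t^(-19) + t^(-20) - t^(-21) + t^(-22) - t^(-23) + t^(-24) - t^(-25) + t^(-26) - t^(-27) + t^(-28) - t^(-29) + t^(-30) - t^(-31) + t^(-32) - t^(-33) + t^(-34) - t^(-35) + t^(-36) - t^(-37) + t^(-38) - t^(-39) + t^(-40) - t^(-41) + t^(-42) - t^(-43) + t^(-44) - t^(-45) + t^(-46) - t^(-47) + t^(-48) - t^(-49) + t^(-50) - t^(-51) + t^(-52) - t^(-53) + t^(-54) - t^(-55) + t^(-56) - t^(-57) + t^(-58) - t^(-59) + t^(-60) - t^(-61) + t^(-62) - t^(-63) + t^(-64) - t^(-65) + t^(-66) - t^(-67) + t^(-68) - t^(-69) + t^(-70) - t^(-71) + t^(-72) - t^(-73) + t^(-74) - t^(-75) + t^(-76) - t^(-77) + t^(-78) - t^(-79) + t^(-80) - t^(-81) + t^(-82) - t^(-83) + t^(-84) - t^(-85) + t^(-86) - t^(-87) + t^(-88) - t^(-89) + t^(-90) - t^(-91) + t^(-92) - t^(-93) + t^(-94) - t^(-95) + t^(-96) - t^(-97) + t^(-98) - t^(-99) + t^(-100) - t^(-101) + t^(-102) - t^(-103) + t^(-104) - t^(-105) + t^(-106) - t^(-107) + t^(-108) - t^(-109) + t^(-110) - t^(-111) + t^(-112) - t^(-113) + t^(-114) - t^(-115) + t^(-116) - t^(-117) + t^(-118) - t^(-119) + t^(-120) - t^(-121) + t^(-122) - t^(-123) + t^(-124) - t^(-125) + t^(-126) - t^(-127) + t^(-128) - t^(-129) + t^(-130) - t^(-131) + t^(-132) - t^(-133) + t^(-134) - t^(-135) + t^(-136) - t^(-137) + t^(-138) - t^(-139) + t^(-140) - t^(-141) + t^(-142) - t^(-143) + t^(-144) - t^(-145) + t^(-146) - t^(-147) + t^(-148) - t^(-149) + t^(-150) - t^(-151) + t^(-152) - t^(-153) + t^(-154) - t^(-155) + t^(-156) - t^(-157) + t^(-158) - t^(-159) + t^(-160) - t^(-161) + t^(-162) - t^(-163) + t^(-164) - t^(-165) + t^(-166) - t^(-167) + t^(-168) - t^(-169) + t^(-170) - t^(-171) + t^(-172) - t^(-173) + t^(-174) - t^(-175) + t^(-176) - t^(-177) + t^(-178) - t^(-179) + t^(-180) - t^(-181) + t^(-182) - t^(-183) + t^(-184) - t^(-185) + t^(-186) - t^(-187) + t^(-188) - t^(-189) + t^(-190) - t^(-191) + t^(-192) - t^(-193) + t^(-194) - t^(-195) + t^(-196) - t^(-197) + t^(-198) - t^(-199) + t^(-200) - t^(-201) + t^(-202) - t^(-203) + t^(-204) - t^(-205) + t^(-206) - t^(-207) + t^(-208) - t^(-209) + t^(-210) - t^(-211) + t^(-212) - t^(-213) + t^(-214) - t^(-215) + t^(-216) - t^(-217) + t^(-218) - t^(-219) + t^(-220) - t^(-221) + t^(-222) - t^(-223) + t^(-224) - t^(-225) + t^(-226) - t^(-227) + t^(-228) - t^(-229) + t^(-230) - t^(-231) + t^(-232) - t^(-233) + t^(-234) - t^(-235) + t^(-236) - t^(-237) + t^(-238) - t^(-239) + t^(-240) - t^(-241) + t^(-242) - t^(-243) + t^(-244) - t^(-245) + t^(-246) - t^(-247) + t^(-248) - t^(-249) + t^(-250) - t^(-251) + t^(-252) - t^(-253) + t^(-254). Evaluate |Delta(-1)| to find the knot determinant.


Step 1: The polynomial has 509 terms with alternating signs, exponents from 254 down to -254.
Step 2: Substitute t = -1. The i-th term has coefficient (-1)^i and exponent (m-i),
  so its value is (-1)^i * (-1)^(m-i) = (-1)^m = 1 for every i.
Step 3: All 509 terms equal 1, so Delta(-1) = 509 * (1) = 509
Step 4: |Delta(-1)| = 509

509


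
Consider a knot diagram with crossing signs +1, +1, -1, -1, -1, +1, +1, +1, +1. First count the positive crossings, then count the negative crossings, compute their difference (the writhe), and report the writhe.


Step 1: Count positive crossings (+1).
Positive crossings: 6
Step 2: Count negative crossings (-1).
Negative crossings: 3
Step 3: Writhe = (positive) - (negative)
w = 6 - 3 = 3
Step 4: |w| = 3, and w is positive

3


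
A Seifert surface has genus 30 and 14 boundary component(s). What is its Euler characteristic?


chi = 2 - 2g - b
= 2 - 2*30 - 14
= 2 - 60 - 14 = -72

-72


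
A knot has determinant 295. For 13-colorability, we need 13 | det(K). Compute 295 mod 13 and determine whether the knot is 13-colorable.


Step 1: A knot is p-colorable if and only if p divides its determinant.
Step 2: Compute 295 mod 13.
295 = 22 * 13 + 9
Step 3: 295 mod 13 = 9
Step 4: The knot is 13-colorable: no

9


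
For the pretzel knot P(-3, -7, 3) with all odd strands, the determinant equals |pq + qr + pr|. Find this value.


Step 1: Compute pq + qr + pr.
pq = (-3)*(-7) = 21
qr = (-7)*3 = -21
pr = (-3)*3 = -9
pq + qr + pr = 21 + (-21) + (-9) = -9
Step 2: Take absolute value.
det(P(-3,-7,3)) = |-9| = 9

9


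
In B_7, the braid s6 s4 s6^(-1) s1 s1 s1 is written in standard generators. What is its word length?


The word length counts the number of generators (including inverses).
Listing each generator: s6, s4, s6^(-1), s1, s1, s1
There are 6 generators in this braid word.

6


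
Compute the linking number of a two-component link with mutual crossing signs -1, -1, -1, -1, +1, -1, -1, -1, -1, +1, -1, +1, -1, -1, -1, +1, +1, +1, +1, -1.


Step 1: Count positive crossings: 7
Step 2: Count negative crossings: 13
Step 3: Sum of signs = 7 - 13 = -6
Step 4: Linking number = sum/2 = -6/2 = -3

-3


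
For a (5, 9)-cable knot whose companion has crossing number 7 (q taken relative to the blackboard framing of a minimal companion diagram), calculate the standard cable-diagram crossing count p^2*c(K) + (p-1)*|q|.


Step 1: Each of the c(K) crossings of the companion diagram becomes p*p = p^2 crossings among the p parallel strands, and each of the |q| twists s_1 s_2 ... s_(p-1) adds (p-1) crossings.
  Crossings = p^2 * c(K) + (p-1)*|q|
Step 2: = 5^2 * 7 + (5-1)*9
Step 3: = 25*7 + 4*9
Step 4: = 175 + 36 = 211

211


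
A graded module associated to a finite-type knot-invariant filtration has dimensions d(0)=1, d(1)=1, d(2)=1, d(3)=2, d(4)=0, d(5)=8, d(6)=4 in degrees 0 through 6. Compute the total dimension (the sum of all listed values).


Total dimension = d(0) + d(1) + ... + d(6)
= 1 + 1 + 1 + 2 + 0 + 8 + 4
= 17

17


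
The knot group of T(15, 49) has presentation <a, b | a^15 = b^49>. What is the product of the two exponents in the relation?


The relation is a^15 = b^49.
Product of exponents = 15 * 49
= 735

735


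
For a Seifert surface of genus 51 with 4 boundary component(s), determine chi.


chi = 2 - 2g - b
= 2 - 2*51 - 4
= 2 - 102 - 4 = -104

-104


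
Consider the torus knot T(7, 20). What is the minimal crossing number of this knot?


For a torus knot T(p, q) with gcd(p,q)=1,
the crossing number is min(p*(q-1), q*(p-1)).
p*(q-1) = 7*19 = 133
q*(p-1) = 20*6 = 120
min(133, 120) = 120

120


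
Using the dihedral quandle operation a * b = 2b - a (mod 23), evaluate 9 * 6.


9 * 6 = 2*6 - 9 mod 23
= 12 - 9 mod 23
= 3 mod 23 = 3

3


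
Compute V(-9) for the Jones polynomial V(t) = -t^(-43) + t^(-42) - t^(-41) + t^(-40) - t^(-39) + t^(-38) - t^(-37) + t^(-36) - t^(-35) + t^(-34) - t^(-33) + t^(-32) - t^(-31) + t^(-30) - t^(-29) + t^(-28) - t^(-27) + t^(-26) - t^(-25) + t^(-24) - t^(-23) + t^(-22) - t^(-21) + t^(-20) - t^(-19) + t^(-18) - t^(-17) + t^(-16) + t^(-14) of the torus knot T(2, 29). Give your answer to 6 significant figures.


Substituting t = -9 into V(t) = -t^(-43) + t^(-42) - t^(-41) + t^(-40) - t^(-39) + t^(-38) - t^(-37) + t^(-36) - t^(-35) + t^(-34) - t^(-33) + t^(-32) - t^(-31) + t^(-30) - t^(-29) + t^(-28) - t^(-27) + t^(-26) - t^(-25) + t^(-24) - t^(-23) + t^(-22) - t^(-21) + t^(-20) - t^(-19) + t^(-18) - t^(-17) + t^(-16) + t^(-14):
  (-)t^(-43) = 9.28052e-42
  (+)t^(-42) = 8.35246e-41
  (-)t^(-41) = 7.51722e-40
  (+)t^(-40) = 6.7655e-39
  (-)t^(-39) = 6.08895e-38
  (+)t^(-38) = 5.48005e-37
  (-)t^(-37) = 4.93205e-36
  (+)t^(-36) = 4.43884e-35
  (-)t^(-35) = 3.99496e-34
  (+)t^(-34) = 3.59546e-33
  (-)t^(-33) = 3.23592e-32
  (+)t^(-32) = 2.91232e-31
  (-)t^(-31) = 2.62109e-30
  (+)t^(-30) = 2.35898e-29
  (-)t^(-29) = 2.12308e-28
  (+)t^(-28) = 1.91078e-27
  (-)t^(-27) = 1.7197e-26
  (+)t^(-26) = 1.54773e-25
  (-)t^(-25) = 1.39296e-24
  (+)t^(-24) = 1.25366e-23
  (-)t^(-23) = 1.12829e-22
  (+)t^(-22) = 1.01546e-21
  (-)t^(-21) = 9.13918e-21
  (+)t^(-20) = 8.22526e-20
  (-)t^(-19) = 7.40274e-19
  (+)t^(-18) = 6.66246e-18
  (-)t^(-17) = 5.99622e-17
  (+)t^(-16) = 5.3966e-16
  (+)t^(-14) = 4.37124e-14
Sum = (9.28052e-42) + (8.35246e-41) + (7.51722e-40) + (6.7655e-39) + (6.08895e-38) + (5.48005e-37) + (4.93205e-36) + (4.43884e-35) + (3.99496e-34) + (3.59546e-33) + (3.23592e-32) + (2.91232e-31) + (2.62109e-30) + (2.35898e-29) + (2.12308e-28) + (1.91078e-27) + (1.7197e-26) + (1.54773e-25) + (1.39296e-24) + (1.25366e-23) + (1.12829e-22) + (1.01546e-21) + (9.13918e-21) + (8.22526e-20) + (7.40274e-19) + (6.66246e-18) + (5.99622e-17) + (5.3966e-16) + (4.37124e-14)
= 4.431953872e-14
Rounded to 6 significant figures: 4.43195e-14

4.43195e-14


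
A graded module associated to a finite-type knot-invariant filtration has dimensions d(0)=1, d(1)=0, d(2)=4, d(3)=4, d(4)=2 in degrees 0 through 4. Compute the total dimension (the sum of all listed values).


Total dimension = d(0) + d(1) + ... + d(4)
= 1 + 0 + 4 + 4 + 2
= 11

11


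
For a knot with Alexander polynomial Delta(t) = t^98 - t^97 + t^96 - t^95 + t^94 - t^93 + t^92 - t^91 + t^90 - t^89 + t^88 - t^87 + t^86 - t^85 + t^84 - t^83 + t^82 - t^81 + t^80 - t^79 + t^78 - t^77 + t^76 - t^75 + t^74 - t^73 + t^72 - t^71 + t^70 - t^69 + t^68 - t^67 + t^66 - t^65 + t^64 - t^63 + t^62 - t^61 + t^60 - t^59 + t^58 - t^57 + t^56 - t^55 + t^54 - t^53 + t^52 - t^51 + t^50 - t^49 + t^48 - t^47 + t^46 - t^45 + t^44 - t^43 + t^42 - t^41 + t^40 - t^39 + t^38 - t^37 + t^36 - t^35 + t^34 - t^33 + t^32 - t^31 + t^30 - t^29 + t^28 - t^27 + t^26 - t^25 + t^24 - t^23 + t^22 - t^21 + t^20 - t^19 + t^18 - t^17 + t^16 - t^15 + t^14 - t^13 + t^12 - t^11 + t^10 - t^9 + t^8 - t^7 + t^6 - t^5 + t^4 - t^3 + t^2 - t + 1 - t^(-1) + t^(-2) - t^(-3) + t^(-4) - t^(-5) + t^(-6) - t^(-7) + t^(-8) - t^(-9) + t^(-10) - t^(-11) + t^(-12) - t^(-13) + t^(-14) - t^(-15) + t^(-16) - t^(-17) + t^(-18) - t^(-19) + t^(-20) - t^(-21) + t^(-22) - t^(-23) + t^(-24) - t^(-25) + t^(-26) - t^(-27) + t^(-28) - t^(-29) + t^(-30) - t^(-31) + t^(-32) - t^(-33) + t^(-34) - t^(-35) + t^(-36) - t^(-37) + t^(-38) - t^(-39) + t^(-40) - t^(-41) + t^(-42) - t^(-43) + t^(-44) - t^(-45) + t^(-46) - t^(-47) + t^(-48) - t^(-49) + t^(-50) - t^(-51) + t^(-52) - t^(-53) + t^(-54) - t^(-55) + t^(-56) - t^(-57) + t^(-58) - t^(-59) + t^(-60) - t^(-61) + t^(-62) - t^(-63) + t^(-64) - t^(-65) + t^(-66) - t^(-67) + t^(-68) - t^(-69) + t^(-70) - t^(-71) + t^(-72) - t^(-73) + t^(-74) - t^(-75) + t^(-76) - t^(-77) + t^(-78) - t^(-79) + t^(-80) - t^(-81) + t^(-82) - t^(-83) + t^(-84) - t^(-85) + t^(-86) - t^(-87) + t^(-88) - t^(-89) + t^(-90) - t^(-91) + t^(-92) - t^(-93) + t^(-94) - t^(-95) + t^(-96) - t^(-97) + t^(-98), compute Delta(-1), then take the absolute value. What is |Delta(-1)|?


Step 1: The polynomial has 197 terms with alternating signs, exponents from 98 down to -98.
Step 2: Substitute t = -1. The i-th term has coefficient (-1)^i and exponent (m-i),
  so its value is (-1)^i * (-1)^(m-i) = (-1)^m = 1 for every i.
Step 3: All 197 terms equal 1, so Delta(-1) = 197 * (1) = 197
Step 4: |Delta(-1)| = 197

197


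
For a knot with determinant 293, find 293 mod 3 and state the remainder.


Step 1: A knot is p-colorable if and only if p divides its determinant.
Step 2: Compute 293 mod 3.
293 = 97 * 3 + 2
Step 3: 293 mod 3 = 2
Step 4: The knot is 3-colorable: no

2


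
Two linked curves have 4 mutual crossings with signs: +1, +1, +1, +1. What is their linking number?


Step 1: Count positive crossings: 4
Step 2: Count negative crossings: 0
Step 3: Sum of signs = 4 - 0 = 4
Step 4: Linking number = sum/2 = 4/2 = 2

2


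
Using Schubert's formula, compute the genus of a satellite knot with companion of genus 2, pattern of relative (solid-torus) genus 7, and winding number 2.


Schubert: g(satellite) = g_rel(pattern) + |winding| * g(companion),
where g_rel(pattern) is the genus of the pattern relative to the solid torus.
= 7 + 2 * 2
= 7 + 4 = 11

11


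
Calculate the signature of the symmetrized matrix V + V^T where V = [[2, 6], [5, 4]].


Step 1: V + V^T = [[4, 11], [11, 8]]
Step 2: trace = 12, det = -89
Step 3: Discriminant = 12^2 - 4*(-89) = 500
Step 4: Eigenvalues: 17.1803, -5.18034
Step 5: Signature = (# positive eigenvalues) - (# negative eigenvalues) = 0

0


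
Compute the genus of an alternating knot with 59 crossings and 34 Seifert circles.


For alternating knots, g = (c - s + 1)/2.
= (59 - 34 + 1)/2
= 26/2 = 13

13


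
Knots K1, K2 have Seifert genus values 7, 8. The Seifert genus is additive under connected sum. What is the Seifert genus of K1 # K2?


The Seifert genus is additive under connected sum.
Seifert genus(K1 # K2) = (7) + (8)
= 15

15


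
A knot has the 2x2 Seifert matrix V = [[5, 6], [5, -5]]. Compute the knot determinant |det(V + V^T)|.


Step 1: Form V + V^T where V = [[5, 6], [5, -5]]
  V^T = [[5, 5], [6, -5]]
  V + V^T = [[10, 11], [11, -10]]
Step 2: det(V + V^T) = 10*(-10) - 11*11
  = -100 - 121 = -221
Step 3: Knot determinant = |det(V + V^T)| = |-221| = 221

221


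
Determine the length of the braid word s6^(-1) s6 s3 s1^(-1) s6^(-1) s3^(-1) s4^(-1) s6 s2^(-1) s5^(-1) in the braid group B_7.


The word length counts the number of generators (including inverses).
Listing each generator: s6^(-1), s6, s3, s1^(-1), s6^(-1), s3^(-1), s4^(-1), s6, s2^(-1), s5^(-1)
There are 10 generators in this braid word.

10


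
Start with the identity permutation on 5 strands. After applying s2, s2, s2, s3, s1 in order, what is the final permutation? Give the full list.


Starting with identity [1, 2, 3, 4, 5].
Apply generators in sequence:
  After s2: [1, 3, 2, 4, 5]
  After s2: [1, 2, 3, 4, 5]
  After s2: [1, 3, 2, 4, 5]
  After s3: [1, 3, 4, 2, 5]
  After s1: [3, 1, 4, 2, 5]
Final permutation: [3, 1, 4, 2, 5]

[3, 1, 4, 2, 5]


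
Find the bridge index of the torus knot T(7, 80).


The bridge number of T(p,q) is min(p,q).
min(7, 80) = 7

7


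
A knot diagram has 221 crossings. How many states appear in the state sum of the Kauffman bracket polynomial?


Each crossing contributes 2 choices (A-smoothing or B-smoothing).
Total states = 2^221 = 3369993333393829974333376885877453834204643052817571560137951281152

3369993333393829974333376885877453834204643052817571560137951281152


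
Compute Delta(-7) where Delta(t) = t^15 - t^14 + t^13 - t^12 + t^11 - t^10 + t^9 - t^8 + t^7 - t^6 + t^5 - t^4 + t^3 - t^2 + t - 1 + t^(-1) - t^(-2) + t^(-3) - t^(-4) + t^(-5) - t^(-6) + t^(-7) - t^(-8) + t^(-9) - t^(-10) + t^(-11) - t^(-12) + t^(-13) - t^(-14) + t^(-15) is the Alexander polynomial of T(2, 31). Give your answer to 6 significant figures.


Substituting t = -7 into Delta(t) = t^15 - t^14 + t^13 - t^12 + t^11 - t^10 + t^9 - t^8 + t^7 - t^6 + t^5 - t^4 + t^3 - t^2 + t - 1 + t^(-1) - t^(-2) + t^(-3) - t^(-4) + t^(-5) - t^(-6) + t^(-7) - t^(-8) + t^(-9) - t^(-10) + t^(-11) - t^(-12) + t^(-13) - t^(-14) + t^(-15):
Term values: (-4747561509943) + (-678223072849) + (-96889010407) + (-13841287201) + (-1977326743) + (-282475249) + (-40353607) + (-5764801) + (-823543) + (-117649) + (-16807) + (-2401) + (-343) + (-49) + (-7) + (-1) + (-0.142857) + (-0.0204082) + (-0.00291545) + (-0.000416493) + (-5.9499e-05) + (-8.49986e-06) + (-1.21427e-06) + (-1.73467e-07) + (-2.47809e-08) + (-3.54013e-09) + (-5.05733e-10) + (-7.22476e-11) + (-1.03211e-11) + (-1.47444e-12) + (-2.10634e-13)
Sum = -5.538821762e+12
Rounded to 6 significant figures: -5.53882e+12

-5.53882e+12


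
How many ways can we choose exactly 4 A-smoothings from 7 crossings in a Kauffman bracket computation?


We choose which 4 of 7 crossings get A-smoothings.
C(7, 4) = 7! / (4! * 3!)
= 35

35


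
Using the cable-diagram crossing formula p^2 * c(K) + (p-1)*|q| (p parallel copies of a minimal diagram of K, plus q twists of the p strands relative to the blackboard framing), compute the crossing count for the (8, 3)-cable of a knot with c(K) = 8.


Step 1: Each of the c(K) crossings of the companion diagram becomes p*p = p^2 crossings among the p parallel strands, and each of the |q| twists s_1 s_2 ... s_(p-1) adds (p-1) crossings.
  Crossings = p^2 * c(K) + (p-1)*|q|
Step 2: = 8^2 * 8 + (8-1)*3
Step 3: = 64*8 + 7*3
Step 4: = 512 + 21 = 533

533


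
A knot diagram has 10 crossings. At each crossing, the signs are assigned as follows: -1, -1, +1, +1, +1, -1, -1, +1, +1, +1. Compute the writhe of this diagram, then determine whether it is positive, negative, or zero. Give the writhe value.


Step 1: Count positive crossings (+1).
Positive crossings: 6
Step 2: Count negative crossings (-1).
Negative crossings: 4
Step 3: Writhe = (positive) - (negative)
w = 6 - 4 = 2
Step 4: |w| = 2, and w is positive

2


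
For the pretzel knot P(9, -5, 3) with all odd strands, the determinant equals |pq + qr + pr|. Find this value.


Step 1: Compute pq + qr + pr.
pq = 9*(-5) = -45
qr = (-5)*3 = -15
pr = 9*3 = 27
pq + qr + pr = -45 + (-15) + 27 = -33
Step 2: Take absolute value.
det(P(9,-5,3)) = |-33| = 33

33


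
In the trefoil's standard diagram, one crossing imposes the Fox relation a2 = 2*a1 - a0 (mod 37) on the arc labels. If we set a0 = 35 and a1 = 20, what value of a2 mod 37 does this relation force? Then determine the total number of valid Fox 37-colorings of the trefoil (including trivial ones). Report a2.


Step 1: Apply the given crossing relation 2*a1 - a0 - a2 = 0 (mod 37).
  a2 = 2*a1 - a0 mod 37
  a2 = 2*20 - 35 mod 37
  a2 = 40 - 35 mod 37
  a2 = 5 mod 37 = 5
Step 2: The trefoil has determinant 3.
  Number of Fox p-colorings (p prime) is p^2 if p = 3, else p.
  Since 37 does not divide 3, only trivial (constant) colorings exist.
  (So the trial a0 = 35, a1 = 20 with a0 != a1 does NOT extend to a valid coloring of the whole trefoil: the other two crossing relations require 3*(a1 - a0) = 0 (mod 37), which fails.)
  Total colorings = 37
Step 3: a2 = 5, total Fox 37-colorings = 37

5


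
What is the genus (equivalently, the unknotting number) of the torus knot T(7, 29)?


For a torus knot T(p,q), both the unknotting number and genus equal (p-1)(q-1)/2.
= (7-1)(29-1)/2
= 6*28/2
= 168/2 = 84

84


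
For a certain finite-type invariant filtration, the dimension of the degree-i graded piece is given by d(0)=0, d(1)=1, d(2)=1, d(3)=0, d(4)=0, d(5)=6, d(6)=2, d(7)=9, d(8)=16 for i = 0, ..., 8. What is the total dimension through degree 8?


Total dimension = d(0) + d(1) + ... + d(8)
= 0 + 1 + 1 + 0 + 0 + 6 + 2 + 9 + 16
= 35

35


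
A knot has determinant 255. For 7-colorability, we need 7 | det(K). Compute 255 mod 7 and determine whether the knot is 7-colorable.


Step 1: A knot is p-colorable if and only if p divides its determinant.
Step 2: Compute 255 mod 7.
255 = 36 * 7 + 3
Step 3: 255 mod 7 = 3
Step 4: The knot is 7-colorable: no

3


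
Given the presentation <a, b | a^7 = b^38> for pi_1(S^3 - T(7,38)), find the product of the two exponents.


The relation is a^7 = b^38.
Product of exponents = 7 * 38
= 266

266


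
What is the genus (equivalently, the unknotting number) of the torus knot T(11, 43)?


For a torus knot T(p,q), both the unknotting number and genus equal (p-1)(q-1)/2.
= (11-1)(43-1)/2
= 10*42/2
= 420/2 = 210

210


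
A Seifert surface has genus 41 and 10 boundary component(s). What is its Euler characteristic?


chi = 2 - 2g - b
= 2 - 2*41 - 10
= 2 - 82 - 10 = -90

-90


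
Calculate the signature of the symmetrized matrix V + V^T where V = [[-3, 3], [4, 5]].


Step 1: V + V^T = [[-6, 7], [7, 10]]
Step 2: trace = 4, det = -109
Step 3: Discriminant = 4^2 - 4*(-109) = 452
Step 4: Eigenvalues: 12.6301, -8.63015
Step 5: Signature = (# positive eigenvalues) - (# negative eigenvalues) = 0

0


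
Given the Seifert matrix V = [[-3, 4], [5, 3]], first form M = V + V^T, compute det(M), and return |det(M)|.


Step 1: Form V + V^T where V = [[-3, 4], [5, 3]]
  V^T = [[-3, 5], [4, 3]]
  V + V^T = [[-6, 9], [9, 6]]
Step 2: det(V + V^T) = (-6)*6 - 9*9
  = -36 - 81 = -117
Step 3: Knot determinant = |det(V + V^T)| = |-117| = 117

117


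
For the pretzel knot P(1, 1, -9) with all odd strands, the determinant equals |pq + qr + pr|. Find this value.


Step 1: Compute pq + qr + pr.
pq = 1*1 = 1
qr = 1*(-9) = -9
pr = 1*(-9) = -9
pq + qr + pr = 1 + (-9) + (-9) = -17
Step 2: Take absolute value.
det(P(1,1,-9)) = |-17| = 17

17


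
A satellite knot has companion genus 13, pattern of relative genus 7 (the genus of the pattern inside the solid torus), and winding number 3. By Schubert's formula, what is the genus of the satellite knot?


Schubert: g(satellite) = g_rel(pattern) + |winding| * g(companion),
where g_rel(pattern) is the genus of the pattern relative to the solid torus.
= 7 + 3 * 13
= 7 + 39 = 46

46


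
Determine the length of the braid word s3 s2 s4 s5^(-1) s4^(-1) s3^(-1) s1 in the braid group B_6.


The word length counts the number of generators (including inverses).
Listing each generator: s3, s2, s4, s5^(-1), s4^(-1), s3^(-1), s1
There are 7 generators in this braid word.

7


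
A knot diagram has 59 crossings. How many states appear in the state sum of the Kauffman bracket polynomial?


Each crossing contributes 2 choices (A-smoothing or B-smoothing).
Total states = 2^59 = 576460752303423488

576460752303423488


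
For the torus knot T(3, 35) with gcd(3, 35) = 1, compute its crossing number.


For a torus knot T(p, q) with gcd(p,q)=1,
the crossing number is min(p*(q-1), q*(p-1)).
p*(q-1) = 3*34 = 102
q*(p-1) = 35*2 = 70
min(102, 70) = 70

70


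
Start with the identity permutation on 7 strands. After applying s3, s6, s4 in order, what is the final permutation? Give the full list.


Starting with identity [1, 2, 3, 4, 5, 6, 7].
Apply generators in sequence:
  After s3: [1, 2, 4, 3, 5, 6, 7]
  After s6: [1, 2, 4, 3, 5, 7, 6]
  After s4: [1, 2, 4, 5, 3, 7, 6]
Final permutation: [1, 2, 4, 5, 3, 7, 6]

[1, 2, 4, 5, 3, 7, 6]


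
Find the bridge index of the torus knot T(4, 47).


The bridge number of T(p,q) is min(p,q).
min(4, 47) = 4

4


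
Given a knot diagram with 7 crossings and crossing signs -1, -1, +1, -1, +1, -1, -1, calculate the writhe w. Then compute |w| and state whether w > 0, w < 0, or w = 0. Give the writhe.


Step 1: Count positive crossings (+1).
Positive crossings: 2
Step 2: Count negative crossings (-1).
Negative crossings: 5
Step 3: Writhe = (positive) - (negative)
w = 2 - 5 = -3
Step 4: |w| = 3, and w is negative

-3


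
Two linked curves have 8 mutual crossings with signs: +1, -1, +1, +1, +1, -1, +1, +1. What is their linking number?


Step 1: Count positive crossings: 6
Step 2: Count negative crossings: 2
Step 3: Sum of signs = 6 - 2 = 4
Step 4: Linking number = sum/2 = 4/2 = 2

2


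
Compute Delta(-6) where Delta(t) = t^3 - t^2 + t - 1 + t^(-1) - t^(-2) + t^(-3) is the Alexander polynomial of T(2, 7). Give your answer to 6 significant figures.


Substituting t = -6 into Delta(t) = t^3 - t^2 + t - 1 + t^(-1) - t^(-2) + t^(-3):
Term values: (-216) + (-36) + (-6) + (-1) + (-0.166667) + (-0.0277778) + (-0.00462963)
Sum = -259.1990741
Rounded to 6 significant figures: -259.199

-259.199


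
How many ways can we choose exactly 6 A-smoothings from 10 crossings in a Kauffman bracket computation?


We choose which 6 of 10 crossings get A-smoothings.
C(10, 6) = 10! / (6! * 4!)
= 210

210


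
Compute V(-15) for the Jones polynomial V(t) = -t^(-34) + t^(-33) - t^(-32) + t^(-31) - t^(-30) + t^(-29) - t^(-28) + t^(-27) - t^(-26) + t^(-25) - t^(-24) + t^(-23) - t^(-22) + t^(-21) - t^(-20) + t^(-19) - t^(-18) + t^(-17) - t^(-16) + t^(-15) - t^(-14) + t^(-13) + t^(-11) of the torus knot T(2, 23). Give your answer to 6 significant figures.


Substituting t = -15 into V(t) = -t^(-34) + t^(-33) - t^(-32) + t^(-31) - t^(-30) + t^(-29) - t^(-28) + t^(-27) - t^(-26) + t^(-25) - t^(-24) + t^(-23) - t^(-22) + t^(-21) - t^(-20) + t^(-19) - t^(-18) + t^(-17) - t^(-16) + t^(-15) - t^(-14) + t^(-13) + t^(-11):
  (-)t^(-34) = -1.03014e-40
  (+)t^(-33) = -1.54521e-39
  (-)t^(-32) = -2.31782e-38
  (+)t^(-31) = -3.47673e-37
  (-)t^(-30) = -5.2151e-36
  (+)t^(-29) = -7.82264e-35
  (-)t^(-28) = -1.1734e-33
  (+)t^(-27) = -1.76009e-32
  (-)t^(-26) = -2.64014e-31
  (+)t^(-25) = -3.96021e-30
  (-)t^(-24) = -5.94032e-29
  (+)t^(-23) = -8.91048e-28
  (-)t^(-22) = -1.33657e-26
  (+)t^(-21) = -2.00486e-25
  (-)t^(-20) = -3.00729e-24
  (+)t^(-19) = -4.51093e-23
  (-)t^(-18) = -6.76639e-22
  (+)t^(-17) = -1.01496e-20
  (-)t^(-16) = -1.52244e-19
  (+)t^(-15) = -2.28366e-18
  (-)t^(-14) = -3.42549e-17
  (+)t^(-13) = -5.13823e-16
  (+)t^(-11) = -1.1561e-13
Sum = (-1.03014e-40) + (-1.54521e-39) + (-2.31782e-38) + (-3.47673e-37) + (-5.2151e-36) + (-7.82264e-35) + (-1.1734e-33) + (-1.76009e-32) + (-2.64014e-31) + (-3.96021e-30) + (-5.94032e-29) + (-8.91048e-28) + (-1.33657e-26) + (-2.00486e-25) + (-3.00729e-24) + (-4.51093e-23) + (-6.76639e-22) + (-1.01496e-20) + (-1.52244e-19) + (-2.28366e-18) + (-3.42549e-17) + (-5.13823e-16) + (-1.1561e-13)
= -1.161607242e-13
Rounded to 6 significant figures: -1.16161e-13

-1.16161e-13


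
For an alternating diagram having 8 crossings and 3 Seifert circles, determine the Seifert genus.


For alternating knots, g = (c - s + 1)/2.
= (8 - 3 + 1)/2
= 6/2 = 3

3


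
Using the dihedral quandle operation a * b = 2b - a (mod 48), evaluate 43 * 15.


43 * 15 = 2*15 - 43 mod 48
= 30 - 43 mod 48
= -13 mod 48 = 35

35


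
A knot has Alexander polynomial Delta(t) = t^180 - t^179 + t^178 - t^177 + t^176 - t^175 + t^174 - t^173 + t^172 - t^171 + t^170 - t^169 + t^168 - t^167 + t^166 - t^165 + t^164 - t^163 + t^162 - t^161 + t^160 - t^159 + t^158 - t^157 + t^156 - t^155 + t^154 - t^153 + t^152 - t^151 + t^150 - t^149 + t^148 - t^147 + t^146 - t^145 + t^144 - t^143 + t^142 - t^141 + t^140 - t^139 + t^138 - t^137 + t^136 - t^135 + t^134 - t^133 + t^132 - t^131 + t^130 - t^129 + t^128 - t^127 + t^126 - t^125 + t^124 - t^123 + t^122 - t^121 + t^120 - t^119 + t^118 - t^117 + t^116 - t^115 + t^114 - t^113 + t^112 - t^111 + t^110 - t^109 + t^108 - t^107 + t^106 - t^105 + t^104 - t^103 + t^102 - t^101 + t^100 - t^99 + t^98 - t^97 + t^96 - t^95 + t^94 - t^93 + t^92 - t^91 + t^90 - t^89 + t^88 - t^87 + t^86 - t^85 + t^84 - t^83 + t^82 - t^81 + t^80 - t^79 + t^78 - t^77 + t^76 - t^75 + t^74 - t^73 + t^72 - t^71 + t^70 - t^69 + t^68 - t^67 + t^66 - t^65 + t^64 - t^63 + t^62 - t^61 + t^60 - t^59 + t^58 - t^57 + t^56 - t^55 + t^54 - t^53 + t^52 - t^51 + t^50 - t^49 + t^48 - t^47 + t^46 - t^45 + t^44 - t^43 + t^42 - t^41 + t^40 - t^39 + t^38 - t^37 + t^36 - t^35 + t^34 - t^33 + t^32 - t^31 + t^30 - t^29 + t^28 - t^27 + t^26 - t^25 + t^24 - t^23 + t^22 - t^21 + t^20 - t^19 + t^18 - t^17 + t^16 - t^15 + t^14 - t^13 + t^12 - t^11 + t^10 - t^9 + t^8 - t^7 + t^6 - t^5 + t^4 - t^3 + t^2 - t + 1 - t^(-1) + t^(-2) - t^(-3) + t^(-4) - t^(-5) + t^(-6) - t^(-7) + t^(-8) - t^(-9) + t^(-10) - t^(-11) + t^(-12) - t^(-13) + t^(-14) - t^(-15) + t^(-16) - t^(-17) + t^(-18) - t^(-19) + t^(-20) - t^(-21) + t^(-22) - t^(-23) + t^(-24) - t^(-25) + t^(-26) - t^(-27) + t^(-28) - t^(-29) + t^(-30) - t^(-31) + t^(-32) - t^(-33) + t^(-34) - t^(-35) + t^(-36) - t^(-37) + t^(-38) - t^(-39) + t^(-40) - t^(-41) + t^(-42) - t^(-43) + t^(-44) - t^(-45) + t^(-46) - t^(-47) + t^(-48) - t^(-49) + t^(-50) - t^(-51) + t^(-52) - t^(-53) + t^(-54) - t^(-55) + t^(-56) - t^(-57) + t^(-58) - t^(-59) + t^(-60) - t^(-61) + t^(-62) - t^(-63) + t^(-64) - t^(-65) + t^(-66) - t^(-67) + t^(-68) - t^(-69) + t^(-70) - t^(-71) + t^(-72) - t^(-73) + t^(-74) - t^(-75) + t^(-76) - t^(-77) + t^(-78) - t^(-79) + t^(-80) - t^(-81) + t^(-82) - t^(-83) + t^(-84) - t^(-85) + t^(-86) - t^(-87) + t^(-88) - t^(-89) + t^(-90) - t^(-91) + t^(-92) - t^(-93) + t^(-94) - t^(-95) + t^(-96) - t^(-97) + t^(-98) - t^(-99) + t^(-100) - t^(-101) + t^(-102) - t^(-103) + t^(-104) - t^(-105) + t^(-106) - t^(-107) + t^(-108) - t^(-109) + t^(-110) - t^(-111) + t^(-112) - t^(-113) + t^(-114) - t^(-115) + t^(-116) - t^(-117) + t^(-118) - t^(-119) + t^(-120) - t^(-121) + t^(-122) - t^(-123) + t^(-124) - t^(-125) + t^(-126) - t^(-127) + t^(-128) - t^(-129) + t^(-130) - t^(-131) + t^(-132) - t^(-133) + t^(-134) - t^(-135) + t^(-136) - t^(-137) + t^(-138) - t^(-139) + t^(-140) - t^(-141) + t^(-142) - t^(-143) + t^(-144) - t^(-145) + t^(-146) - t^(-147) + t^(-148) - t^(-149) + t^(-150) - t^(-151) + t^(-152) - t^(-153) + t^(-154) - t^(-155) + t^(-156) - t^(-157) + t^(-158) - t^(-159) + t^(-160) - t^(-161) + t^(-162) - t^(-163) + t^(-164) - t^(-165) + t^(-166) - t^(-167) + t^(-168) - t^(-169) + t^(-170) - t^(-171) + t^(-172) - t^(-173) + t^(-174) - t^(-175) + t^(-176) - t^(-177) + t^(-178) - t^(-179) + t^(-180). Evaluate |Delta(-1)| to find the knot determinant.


Step 1: The polynomial has 361 terms with alternating signs, exponents from 180 down to -180.
Step 2: Substitute t = -1. The i-th term has coefficient (-1)^i and exponent (m-i),
  so its value is (-1)^i * (-1)^(m-i) = (-1)^m = 1 for every i.
Step 3: All 361 terms equal 1, so Delta(-1) = 361 * (1) = 361
Step 4: |Delta(-1)| = 361

361


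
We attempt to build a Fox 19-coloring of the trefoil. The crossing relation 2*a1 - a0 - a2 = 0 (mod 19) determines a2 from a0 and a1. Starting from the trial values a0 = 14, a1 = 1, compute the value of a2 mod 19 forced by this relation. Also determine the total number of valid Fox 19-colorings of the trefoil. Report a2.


Step 1: Apply the given crossing relation 2*a1 - a0 - a2 = 0 (mod 19).
  a2 = 2*a1 - a0 mod 19
  a2 = 2*1 - 14 mod 19
  a2 = 2 - 14 mod 19
  a2 = -12 mod 19 = 7
Step 2: The trefoil has determinant 3.
  Number of Fox p-colorings (p prime) is p^2 if p = 3, else p.
  Since 19 does not divide 3, only trivial (constant) colorings exist.
  (So the trial a0 = 14, a1 = 1 with a0 != a1 does NOT extend to a valid coloring of the whole trefoil: the other two crossing relations require 3*(a1 - a0) = 0 (mod 19), which fails.)
  Total colorings = 19
Step 3: a2 = 7, total Fox 19-colorings = 19

7
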